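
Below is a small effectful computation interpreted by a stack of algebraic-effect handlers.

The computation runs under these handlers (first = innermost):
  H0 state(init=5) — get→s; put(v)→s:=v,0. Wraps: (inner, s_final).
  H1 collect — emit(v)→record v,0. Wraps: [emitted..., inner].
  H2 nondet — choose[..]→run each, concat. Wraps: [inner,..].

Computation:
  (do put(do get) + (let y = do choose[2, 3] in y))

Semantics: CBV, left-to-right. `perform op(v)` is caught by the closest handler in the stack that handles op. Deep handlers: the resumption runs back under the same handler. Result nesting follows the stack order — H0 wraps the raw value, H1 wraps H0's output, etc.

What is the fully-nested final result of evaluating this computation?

Answer: [[(2, 5)], [(3, 5)]]

Step-by-step:
get @ H0 ⇒ 5
put(5) @ H0 ⇒ s:=5
choose[2, 3] @ H2
  branch[0] choose=2:
    H0 returns (2, 5)
    H1 returns [(2, 5)]
    H2 returns [[(2, 5)]]
  branch[1] choose=3:
    H0 returns (3, 5)
    H1 returns [(3, 5)]
    H2 returns [[(3, 5)]]
= [[(2, 5)], [(3, 5)]]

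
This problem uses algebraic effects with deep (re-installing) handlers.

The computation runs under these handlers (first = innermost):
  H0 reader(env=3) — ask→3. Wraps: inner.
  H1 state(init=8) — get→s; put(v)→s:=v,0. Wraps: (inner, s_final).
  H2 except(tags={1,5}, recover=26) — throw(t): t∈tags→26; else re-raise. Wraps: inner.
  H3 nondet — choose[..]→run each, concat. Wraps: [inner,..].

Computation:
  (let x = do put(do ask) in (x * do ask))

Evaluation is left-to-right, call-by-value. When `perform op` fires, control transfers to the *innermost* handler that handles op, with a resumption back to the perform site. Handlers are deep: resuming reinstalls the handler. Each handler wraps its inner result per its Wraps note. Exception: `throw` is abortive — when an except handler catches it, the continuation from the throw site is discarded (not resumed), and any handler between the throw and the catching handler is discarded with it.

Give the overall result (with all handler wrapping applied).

Working:
ask @ H0 ⇒ 3
put(3) @ H1 ⇒ s:=3
ask @ H0 ⇒ 3
H0 returns 0
H1 returns (0, 3)
H2 returns (0, 3)
H3 returns [(0, 3)]
= [(0, 3)]

Answer: [(0, 3)]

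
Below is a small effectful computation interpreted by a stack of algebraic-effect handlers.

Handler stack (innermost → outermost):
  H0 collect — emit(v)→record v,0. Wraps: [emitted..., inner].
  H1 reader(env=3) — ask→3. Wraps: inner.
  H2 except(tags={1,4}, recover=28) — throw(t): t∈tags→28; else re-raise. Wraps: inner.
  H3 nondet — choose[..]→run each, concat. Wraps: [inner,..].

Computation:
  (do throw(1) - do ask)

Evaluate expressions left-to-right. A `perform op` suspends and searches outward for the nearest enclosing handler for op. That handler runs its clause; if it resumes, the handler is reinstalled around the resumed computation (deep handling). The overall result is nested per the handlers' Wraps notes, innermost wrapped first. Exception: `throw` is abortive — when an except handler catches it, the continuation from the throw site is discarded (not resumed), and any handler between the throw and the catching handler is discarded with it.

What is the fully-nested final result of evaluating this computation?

Answer: [28]

Working:
throw(1) @ H2 caught ⇒ 28
H3 returns [28]
= [28]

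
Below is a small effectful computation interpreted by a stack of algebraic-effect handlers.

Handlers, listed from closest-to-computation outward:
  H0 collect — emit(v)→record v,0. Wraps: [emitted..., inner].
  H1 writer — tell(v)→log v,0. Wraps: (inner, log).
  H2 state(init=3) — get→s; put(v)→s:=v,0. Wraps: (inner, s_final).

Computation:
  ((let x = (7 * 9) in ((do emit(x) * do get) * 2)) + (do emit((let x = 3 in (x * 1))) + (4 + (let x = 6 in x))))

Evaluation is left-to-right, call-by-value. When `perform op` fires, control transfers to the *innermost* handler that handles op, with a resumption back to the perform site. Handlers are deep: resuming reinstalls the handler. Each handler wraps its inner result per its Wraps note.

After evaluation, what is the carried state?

Evaluation trace:
emit(63) @ H0 ⇒ out+=63
get @ H2 ⇒ 3
emit(3) @ H0 ⇒ out+=3
H0 returns [63, 3, 10]
H1 returns ([63, 3, 10], ())
H2 returns (([63, 3, 10], ()), 3)
= (([63, 3, 10], ()), 3)

Answer: 3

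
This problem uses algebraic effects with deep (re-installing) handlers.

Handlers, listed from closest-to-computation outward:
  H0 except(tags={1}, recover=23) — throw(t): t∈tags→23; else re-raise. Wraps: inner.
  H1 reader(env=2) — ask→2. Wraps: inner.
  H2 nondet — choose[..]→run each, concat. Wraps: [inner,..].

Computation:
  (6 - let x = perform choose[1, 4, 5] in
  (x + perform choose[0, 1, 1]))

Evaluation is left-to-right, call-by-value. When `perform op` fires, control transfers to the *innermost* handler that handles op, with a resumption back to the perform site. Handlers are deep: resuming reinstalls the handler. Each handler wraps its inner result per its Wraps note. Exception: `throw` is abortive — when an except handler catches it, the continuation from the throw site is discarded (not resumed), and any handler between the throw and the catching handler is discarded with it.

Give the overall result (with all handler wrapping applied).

Answer: [5, 4, 4, 2, 1, 1, 1, 0, 0]

Step-by-step:
choose[1, 4, 5] @ H2
  branch[0] choose=1:
    choose[0, 1, 1] @ H2
      branch[0] choose=0:
        H0 returns 5
        H1 returns 5
        H2 returns [5]
      branch[1] choose=1:
        H0 returns 4
        H1 returns 4
        H2 returns [4]
      branch[2] choose=1:
        H0 returns 4
        H1 returns 4
        H2 returns [4]
  branch[1] choose=4:
    choose[0, 1, 1] @ H2
      branch[0] choose=0:
        H0 returns 2
        H1 returns 2
        H2 returns [2]
      branch[1] choose=1:
        H0 returns 1
        H1 returns 1
        H2 returns [1]
      branch[2] choose=1:
        H0 returns 1
        H1 returns 1
        H2 returns [1]
  branch[2] choose=5:
    choose[0, 1, 1] @ H2
      branch[0] choose=0:
        H0 returns 1
        H1 returns 1
        H2 returns [1]
      branch[1] choose=1:
        H0 returns 0
        H1 returns 0
        H2 returns [0]
      branch[2] choose=1:
        H0 returns 0
        H1 returns 0
        H2 returns [0]
= [5, 4, 4, 2, 1, 1, 1, 0, 0]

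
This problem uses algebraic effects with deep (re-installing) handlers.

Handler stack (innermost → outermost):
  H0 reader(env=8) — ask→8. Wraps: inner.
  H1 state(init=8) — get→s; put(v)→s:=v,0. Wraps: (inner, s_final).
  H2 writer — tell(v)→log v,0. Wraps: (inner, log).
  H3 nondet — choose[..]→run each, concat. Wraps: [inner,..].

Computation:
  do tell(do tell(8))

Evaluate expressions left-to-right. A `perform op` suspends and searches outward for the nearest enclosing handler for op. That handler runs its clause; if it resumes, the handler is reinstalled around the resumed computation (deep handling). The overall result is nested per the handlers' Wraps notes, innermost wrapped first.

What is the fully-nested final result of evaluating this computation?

Step-by-step:
tell(8) @ H2 ⇒ log+=8
tell(0) @ H2 ⇒ log+=0
H0 returns 0
H1 returns (0, 8)
H2 returns ((0, 8), (8, 0))
H3 returns [((0, 8), (8, 0))]
= [((0, 8), (8, 0))]

Answer: [((0, 8), (8, 0))]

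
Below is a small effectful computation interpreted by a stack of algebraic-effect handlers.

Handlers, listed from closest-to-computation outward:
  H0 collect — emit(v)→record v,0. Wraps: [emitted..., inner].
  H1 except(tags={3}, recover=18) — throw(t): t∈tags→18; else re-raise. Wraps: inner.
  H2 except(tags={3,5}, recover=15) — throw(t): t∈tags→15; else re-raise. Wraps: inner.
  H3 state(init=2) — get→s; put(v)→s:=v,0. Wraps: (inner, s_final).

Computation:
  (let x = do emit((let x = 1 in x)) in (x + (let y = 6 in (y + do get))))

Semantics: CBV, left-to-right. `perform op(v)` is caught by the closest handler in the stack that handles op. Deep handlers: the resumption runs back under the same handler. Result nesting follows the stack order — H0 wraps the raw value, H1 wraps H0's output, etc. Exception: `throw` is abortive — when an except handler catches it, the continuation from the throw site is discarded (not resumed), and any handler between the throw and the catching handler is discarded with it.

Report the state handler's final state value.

Answer: 2

Working:
emit(1) @ H0 ⇒ out+=1
get @ H3 ⇒ 2
H0 returns [1, 8]
H1 returns [1, 8]
H2 returns [1, 8]
H3 returns ([1, 8], 2)
= ([1, 8], 2)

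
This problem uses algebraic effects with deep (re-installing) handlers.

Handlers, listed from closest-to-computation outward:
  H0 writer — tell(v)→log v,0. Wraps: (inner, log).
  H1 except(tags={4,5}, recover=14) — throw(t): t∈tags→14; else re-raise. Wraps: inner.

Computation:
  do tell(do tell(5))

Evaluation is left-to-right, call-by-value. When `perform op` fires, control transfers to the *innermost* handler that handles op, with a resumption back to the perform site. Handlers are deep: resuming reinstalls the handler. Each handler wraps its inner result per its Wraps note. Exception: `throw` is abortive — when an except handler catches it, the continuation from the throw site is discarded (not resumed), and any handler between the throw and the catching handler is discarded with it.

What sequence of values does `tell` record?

Answer: (5, 0)

Working:
tell(5) @ H0 ⇒ log+=5
tell(0) @ H0 ⇒ log+=0
H0 returns (0, (5, 0))
H1 returns (0, (5, 0))
= (0, (5, 0))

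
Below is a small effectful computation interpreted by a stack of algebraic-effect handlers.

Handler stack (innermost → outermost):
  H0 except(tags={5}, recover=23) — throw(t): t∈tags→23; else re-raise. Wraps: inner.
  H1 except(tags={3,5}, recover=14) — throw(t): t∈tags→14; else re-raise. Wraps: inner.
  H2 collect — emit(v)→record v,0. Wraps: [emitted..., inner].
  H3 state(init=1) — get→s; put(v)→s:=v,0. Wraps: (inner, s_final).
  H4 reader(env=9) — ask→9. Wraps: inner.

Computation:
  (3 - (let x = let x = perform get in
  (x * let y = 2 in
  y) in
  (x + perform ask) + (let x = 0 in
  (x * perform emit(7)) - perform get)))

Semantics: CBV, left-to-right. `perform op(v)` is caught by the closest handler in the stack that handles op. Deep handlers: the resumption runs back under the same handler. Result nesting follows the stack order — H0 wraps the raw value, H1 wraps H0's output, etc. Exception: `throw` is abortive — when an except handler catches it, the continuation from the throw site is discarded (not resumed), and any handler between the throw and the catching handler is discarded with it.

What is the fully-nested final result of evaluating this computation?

Answer: ([7, -7], 1)

Evaluation trace:
get @ H3 ⇒ 1
ask @ H4 ⇒ 9
emit(7) @ H2 ⇒ out+=7
get @ H3 ⇒ 1
H0 returns -7
H1 returns -7
H2 returns [7, -7]
H3 returns ([7, -7], 1)
H4 returns ([7, -7], 1)
= ([7, -7], 1)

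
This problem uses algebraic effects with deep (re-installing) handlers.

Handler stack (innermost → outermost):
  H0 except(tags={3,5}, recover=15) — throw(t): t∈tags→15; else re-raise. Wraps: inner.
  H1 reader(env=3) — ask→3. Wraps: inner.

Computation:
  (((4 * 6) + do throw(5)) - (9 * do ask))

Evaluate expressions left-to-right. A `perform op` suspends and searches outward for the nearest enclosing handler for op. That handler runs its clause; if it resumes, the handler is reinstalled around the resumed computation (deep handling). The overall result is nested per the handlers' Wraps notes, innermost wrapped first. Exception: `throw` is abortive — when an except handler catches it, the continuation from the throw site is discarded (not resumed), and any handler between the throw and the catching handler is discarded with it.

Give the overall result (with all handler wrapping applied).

Answer: 15

Working:
throw(5) @ H0 caught ⇒ 15
H1 returns 15
= 15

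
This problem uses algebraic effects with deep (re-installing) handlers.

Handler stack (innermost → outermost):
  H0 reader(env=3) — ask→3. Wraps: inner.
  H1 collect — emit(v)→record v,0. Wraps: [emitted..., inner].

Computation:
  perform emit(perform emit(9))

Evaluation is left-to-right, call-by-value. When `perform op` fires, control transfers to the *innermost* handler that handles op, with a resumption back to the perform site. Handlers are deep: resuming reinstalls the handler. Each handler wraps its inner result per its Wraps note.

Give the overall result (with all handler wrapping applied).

Working:
emit(9) @ H1 ⇒ out+=9
emit(0) @ H1 ⇒ out+=0
H0 returns 0
H1 returns [9, 0, 0]
= [9, 0, 0]

Answer: [9, 0, 0]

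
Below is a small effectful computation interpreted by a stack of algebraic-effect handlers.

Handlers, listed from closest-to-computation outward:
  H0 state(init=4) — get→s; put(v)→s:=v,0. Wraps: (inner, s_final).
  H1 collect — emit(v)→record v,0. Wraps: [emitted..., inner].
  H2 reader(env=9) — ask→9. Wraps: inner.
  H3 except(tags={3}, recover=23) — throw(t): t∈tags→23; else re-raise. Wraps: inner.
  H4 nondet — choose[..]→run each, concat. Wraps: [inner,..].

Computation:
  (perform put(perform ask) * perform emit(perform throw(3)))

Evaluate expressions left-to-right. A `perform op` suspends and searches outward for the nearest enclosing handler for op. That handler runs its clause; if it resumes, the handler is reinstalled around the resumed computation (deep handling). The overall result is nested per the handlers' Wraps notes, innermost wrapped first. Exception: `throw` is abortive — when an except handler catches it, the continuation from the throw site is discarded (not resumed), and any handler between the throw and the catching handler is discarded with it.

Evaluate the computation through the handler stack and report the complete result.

Working:
ask @ H2 ⇒ 9
put(9) @ H0 ⇒ s:=9
throw(3) @ H3 caught ⇒ 23
H4 returns [23]
= [23]

Answer: [23]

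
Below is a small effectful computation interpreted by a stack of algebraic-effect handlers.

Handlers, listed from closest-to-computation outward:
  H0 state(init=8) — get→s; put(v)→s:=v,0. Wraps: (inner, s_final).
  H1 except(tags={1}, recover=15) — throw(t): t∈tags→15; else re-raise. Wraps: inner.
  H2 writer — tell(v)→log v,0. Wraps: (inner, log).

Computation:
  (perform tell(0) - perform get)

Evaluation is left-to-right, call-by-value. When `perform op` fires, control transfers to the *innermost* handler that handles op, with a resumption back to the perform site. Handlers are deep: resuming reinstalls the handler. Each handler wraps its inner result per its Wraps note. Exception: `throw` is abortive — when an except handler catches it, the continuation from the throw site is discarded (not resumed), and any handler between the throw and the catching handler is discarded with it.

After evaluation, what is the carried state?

Step-by-step:
tell(0) @ H2 ⇒ log+=0
get @ H0 ⇒ 8
H0 returns (-8, 8)
H1 returns (-8, 8)
H2 returns ((-8, 8), (0))
= ((-8, 8), (0))

Answer: 8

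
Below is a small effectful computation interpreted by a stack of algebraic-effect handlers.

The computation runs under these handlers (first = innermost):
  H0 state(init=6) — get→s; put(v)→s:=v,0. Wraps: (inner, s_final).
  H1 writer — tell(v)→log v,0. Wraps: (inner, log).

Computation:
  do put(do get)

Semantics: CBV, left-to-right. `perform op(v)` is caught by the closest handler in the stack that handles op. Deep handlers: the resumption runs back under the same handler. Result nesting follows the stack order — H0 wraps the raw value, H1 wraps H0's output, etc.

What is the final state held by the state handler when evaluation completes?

Answer: 6

Working:
get @ H0 ⇒ 6
put(6) @ H0 ⇒ s:=6
H0 returns (0, 6)
H1 returns ((0, 6), ())
= ((0, 6), ())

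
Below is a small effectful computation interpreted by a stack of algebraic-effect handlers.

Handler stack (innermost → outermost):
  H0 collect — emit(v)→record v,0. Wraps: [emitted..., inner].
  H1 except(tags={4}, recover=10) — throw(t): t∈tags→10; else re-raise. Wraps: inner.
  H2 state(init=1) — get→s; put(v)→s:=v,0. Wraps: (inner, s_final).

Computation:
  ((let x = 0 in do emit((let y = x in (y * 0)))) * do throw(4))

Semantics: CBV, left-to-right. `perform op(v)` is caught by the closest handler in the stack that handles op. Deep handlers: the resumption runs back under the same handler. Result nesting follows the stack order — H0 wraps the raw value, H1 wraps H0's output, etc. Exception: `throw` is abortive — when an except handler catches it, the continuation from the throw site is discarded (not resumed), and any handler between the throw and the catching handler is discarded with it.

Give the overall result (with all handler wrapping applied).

Working:
emit(0) @ H0 ⇒ out+=0
throw(4) @ H1 caught ⇒ 10
H2 returns (10, 1)
= (10, 1)

Answer: (10, 1)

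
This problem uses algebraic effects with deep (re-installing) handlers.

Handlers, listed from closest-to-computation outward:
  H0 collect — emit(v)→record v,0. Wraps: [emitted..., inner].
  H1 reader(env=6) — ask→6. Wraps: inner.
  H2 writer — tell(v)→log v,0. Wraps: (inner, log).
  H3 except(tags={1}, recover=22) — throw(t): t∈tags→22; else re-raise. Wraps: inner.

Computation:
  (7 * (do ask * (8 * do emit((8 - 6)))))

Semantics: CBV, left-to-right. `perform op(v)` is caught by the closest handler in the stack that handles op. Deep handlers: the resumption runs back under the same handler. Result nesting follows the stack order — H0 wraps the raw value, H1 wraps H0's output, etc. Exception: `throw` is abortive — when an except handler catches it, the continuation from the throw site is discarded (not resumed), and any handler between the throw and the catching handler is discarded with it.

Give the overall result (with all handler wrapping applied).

Evaluation trace:
ask @ H1 ⇒ 6
emit(2) @ H0 ⇒ out+=2
H0 returns [2, 0]
H1 returns [2, 0]
H2 returns ([2, 0], ())
H3 returns ([2, 0], ())
= ([2, 0], ())

Answer: ([2, 0], ())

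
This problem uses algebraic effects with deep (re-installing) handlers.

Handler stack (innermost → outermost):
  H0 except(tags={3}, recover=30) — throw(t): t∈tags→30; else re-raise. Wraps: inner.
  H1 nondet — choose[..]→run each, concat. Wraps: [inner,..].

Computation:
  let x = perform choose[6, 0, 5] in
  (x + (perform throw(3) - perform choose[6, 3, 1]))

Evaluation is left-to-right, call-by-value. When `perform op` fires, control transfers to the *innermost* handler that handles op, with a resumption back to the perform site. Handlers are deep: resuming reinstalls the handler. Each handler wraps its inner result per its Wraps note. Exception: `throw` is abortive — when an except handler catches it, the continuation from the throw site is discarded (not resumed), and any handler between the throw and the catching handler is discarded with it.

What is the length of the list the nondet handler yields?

Answer: 3

Evaluation trace:
choose[6, 0, 5] @ H1
  branch[0] choose=6:
    throw(3) @ H0 caught ⇒ 30
    H1 returns [30]
  branch[1] choose=0:
    throw(3) @ H0 caught ⇒ 30
    H1 returns [30]
  branch[2] choose=5:
    throw(3) @ H0 caught ⇒ 30
    H1 returns [30]
= [30, 30, 30]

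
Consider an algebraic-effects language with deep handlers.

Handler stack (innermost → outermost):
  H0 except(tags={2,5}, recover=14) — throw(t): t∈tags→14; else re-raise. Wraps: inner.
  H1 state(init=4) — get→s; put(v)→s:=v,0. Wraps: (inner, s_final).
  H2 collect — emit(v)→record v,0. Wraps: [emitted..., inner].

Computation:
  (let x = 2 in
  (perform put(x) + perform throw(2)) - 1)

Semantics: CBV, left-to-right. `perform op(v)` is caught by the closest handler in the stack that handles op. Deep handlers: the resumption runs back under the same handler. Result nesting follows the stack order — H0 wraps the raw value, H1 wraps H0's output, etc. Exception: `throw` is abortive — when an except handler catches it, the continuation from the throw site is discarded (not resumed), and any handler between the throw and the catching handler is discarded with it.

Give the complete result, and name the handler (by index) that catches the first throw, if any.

Evaluation trace:
put(2) @ H1 ⇒ s:=2
throw(2) @ H0 caught ⇒ 14
H1 returns (14, 2)
H2 returns [(14, 2)]
= [(14, 2)]

Answer: [(14, 2)] ; first throw caught by: H0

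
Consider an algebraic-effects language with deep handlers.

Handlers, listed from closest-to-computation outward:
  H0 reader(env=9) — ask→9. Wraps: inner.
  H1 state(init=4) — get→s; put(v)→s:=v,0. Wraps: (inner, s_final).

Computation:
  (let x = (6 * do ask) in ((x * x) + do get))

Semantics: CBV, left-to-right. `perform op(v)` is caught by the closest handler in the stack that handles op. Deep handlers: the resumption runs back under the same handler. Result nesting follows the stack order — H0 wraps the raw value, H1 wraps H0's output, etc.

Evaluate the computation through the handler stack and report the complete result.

Working:
ask @ H0 ⇒ 9
get @ H1 ⇒ 4
H0 returns 2920
H1 returns (2920, 4)
= (2920, 4)

Answer: (2920, 4)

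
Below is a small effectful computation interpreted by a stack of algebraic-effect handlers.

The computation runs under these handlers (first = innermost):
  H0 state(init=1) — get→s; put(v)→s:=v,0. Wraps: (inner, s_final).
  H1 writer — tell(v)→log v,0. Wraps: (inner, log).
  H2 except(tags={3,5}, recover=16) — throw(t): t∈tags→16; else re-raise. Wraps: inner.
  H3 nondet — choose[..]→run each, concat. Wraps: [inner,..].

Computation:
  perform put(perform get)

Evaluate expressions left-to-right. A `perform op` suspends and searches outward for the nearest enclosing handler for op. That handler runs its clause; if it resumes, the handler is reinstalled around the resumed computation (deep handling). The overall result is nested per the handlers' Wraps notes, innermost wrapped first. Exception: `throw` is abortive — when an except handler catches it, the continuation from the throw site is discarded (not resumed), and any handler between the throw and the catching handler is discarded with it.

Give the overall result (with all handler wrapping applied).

Evaluation trace:
get @ H0 ⇒ 1
put(1) @ H0 ⇒ s:=1
H0 returns (0, 1)
H1 returns ((0, 1), ())
H2 returns ((0, 1), ())
H3 returns [((0, 1), ())]
= [((0, 1), ())]

Answer: [((0, 1), ())]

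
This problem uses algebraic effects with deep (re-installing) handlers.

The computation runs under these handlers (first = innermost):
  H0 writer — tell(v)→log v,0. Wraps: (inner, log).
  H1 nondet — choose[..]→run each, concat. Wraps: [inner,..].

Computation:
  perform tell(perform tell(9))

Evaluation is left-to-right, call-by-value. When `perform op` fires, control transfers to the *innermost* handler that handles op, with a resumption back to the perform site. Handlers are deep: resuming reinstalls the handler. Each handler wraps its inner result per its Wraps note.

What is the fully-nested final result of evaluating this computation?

Answer: [(0, (9, 0))]

Step-by-step:
tell(9) @ H0 ⇒ log+=9
tell(0) @ H0 ⇒ log+=0
H0 returns (0, (9, 0))
H1 returns [(0, (9, 0))]
= [(0, (9, 0))]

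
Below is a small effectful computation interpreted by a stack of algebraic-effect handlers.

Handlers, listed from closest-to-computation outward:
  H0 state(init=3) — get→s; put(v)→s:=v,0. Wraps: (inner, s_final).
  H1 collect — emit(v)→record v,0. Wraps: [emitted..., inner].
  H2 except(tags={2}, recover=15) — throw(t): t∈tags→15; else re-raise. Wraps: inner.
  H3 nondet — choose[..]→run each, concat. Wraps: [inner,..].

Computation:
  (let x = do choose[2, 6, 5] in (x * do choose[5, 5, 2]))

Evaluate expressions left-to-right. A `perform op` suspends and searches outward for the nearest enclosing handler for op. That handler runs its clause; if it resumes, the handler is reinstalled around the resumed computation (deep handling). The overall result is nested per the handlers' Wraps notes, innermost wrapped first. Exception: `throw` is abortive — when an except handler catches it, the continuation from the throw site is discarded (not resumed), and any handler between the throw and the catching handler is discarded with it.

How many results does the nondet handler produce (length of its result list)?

Answer: 9

Working:
choose[2, 6, 5] @ H3
  branch[0] choose=2:
    choose[5, 5, 2] @ H3
      branch[0] choose=5:
        H0 returns (10, 3)
        H1 returns [(10, 3)]
        H2 returns [(10, 3)]
        H3 returns [[(10, 3)]]
      branch[1] choose=5:
        H0 returns (10, 3)
        H1 returns [(10, 3)]
        H2 returns [(10, 3)]
        H3 returns [[(10, 3)]]
      branch[2] choose=2:
        H0 returns (4, 3)
        H1 returns [(4, 3)]
        H2 returns [(4, 3)]
        H3 returns [[(4, 3)]]
  branch[1] choose=6:
    choose[5, 5, 2] @ H3
      branch[0] choose=5:
        H0 returns (30, 3)
        H1 returns [(30, 3)]
        H2 returns [(30, 3)]
        H3 returns [[(30, 3)]]
      branch[1] choose=5:
        H0 returns (30, 3)
        H1 returns [(30, 3)]
        H2 returns [(30, 3)]
        H3 returns [[(30, 3)]]
      branch[2] choose=2:
        H0 returns (12, 3)
        H1 returns [(12, 3)]
        H2 returns [(12, 3)]
        H3 returns [[(12, 3)]]
  branch[2] choose=5:
    choose[5, 5, 2] @ H3
      branch[0] choose=5:
        H0 returns (25, 3)
        H1 returns [(25, 3)]
        H2 returns [(25, 3)]
        H3 returns [[(25, 3)]]
      branch[1] choose=5:
        H0 returns (25, 3)
        H1 returns [(25, 3)]
        H2 returns [(25, 3)]
        H3 returns [[(25, 3)]]
      branch[2] choose=2:
        H0 returns (10, 3)
        H1 returns [(10, 3)]
        H2 returns [(10, 3)]
        H3 returns [[(10, 3)]]
= [[(10, 3)], [(10, 3)], [(4, 3)], [(30, 3)], [(30, 3)], [(12, 3)], [(25, 3)], [(25, 3)], [(10, 3)]]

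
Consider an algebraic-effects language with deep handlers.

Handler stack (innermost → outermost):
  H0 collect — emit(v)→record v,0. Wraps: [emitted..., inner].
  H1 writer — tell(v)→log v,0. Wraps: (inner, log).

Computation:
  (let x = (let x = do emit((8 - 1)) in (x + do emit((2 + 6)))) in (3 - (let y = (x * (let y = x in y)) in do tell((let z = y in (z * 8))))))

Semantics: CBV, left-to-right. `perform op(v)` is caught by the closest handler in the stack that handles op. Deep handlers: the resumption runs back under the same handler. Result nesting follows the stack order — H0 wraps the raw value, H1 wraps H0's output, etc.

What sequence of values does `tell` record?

Evaluation trace:
emit(7) @ H0 ⇒ out+=7
emit(8) @ H0 ⇒ out+=8
tell(0) @ H1 ⇒ log+=0
H0 returns [7, 8, 3]
H1 returns ([7, 8, 3], (0))
= ([7, 8, 3], (0))

Answer: (0)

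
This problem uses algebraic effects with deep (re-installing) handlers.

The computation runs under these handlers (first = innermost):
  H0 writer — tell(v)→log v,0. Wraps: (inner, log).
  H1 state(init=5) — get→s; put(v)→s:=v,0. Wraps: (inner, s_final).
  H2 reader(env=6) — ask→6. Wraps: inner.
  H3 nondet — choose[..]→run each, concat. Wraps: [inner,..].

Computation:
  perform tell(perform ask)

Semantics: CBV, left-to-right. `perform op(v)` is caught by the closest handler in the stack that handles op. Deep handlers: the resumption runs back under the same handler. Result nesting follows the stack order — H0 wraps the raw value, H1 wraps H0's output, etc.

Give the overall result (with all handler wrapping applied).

Answer: [((0, (6)), 5)]

Working:
ask @ H2 ⇒ 6
tell(6) @ H0 ⇒ log+=6
H0 returns (0, (6))
H1 returns ((0, (6)), 5)
H2 returns ((0, (6)), 5)
H3 returns [((0, (6)), 5)]
= [((0, (6)), 5)]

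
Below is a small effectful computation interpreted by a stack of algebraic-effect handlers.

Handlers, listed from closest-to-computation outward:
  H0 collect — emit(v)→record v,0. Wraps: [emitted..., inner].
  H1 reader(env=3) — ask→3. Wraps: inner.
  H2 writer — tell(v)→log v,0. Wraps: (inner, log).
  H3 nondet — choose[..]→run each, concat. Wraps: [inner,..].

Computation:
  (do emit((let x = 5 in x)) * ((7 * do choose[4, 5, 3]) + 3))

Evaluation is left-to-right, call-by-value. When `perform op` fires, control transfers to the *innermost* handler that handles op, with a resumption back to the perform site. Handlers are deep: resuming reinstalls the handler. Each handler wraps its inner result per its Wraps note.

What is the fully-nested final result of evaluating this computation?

Working:
emit(5) @ H0 ⇒ out+=5
choose[4, 5, 3] @ H3
  branch[0] choose=4:
    H0 returns [5, 0]
    H1 returns [5, 0]
    H2 returns ([5, 0], ())
    H3 returns [([5, 0], ())]
  branch[1] choose=5:
    H0 returns [5, 0]
    H1 returns [5, 0]
    H2 returns ([5, 0], ())
    H3 returns [([5, 0], ())]
  branch[2] choose=3:
    H0 returns [5, 0]
    H1 returns [5, 0]
    H2 returns ([5, 0], ())
    H3 returns [([5, 0], ())]
= [([5, 0], ()), ([5, 0], ()), ([5, 0], ())]

Answer: [([5, 0], ()), ([5, 0], ()), ([5, 0], ())]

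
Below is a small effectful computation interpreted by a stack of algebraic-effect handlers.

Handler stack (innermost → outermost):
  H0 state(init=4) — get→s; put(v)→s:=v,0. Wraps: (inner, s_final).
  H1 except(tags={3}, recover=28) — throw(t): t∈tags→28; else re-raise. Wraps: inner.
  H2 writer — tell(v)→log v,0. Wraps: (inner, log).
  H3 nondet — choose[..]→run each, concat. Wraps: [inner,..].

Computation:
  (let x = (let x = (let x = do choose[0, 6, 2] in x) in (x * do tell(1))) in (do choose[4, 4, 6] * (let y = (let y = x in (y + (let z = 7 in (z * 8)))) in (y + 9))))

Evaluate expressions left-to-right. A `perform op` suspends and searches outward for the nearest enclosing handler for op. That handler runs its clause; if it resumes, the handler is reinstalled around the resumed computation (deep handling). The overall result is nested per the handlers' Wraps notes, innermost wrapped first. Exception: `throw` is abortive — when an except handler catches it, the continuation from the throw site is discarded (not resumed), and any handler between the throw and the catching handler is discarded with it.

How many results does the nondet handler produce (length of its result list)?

Answer: 9

Evaluation trace:
choose[0, 6, 2] @ H3
  branch[0] choose=0:
    tell(1) @ H2 ⇒ log+=1
    choose[4, 4, 6] @ H3
      branch[0] choose=4:
        H0 returns (260, 4)
        H1 returns (260, 4)
        H2 returns ((260, 4), (1))
        H3 returns [((260, 4), (1))]
      branch[1] choose=4:
        H0 returns (260, 4)
        H1 returns (260, 4)
        H2 returns ((260, 4), (1))
        H3 returns [((260, 4), (1))]
      branch[2] choose=6:
        H0 returns (390, 4)
        H1 returns (390, 4)
        H2 returns ((390, 4), (1))
        H3 returns [((390, 4), (1))]
  branch[1] choose=6:
    tell(1) @ H2 ⇒ log+=1
    choose[4, 4, 6] @ H3
      branch[0] choose=4:
        H0 returns (260, 4)
        H1 returns (260, 4)
        H2 returns ((260, 4), (1))
        H3 returns [((260, 4), (1))]
      branch[1] choose=4:
        H0 returns (260, 4)
        H1 returns (260, 4)
        H2 returns ((260, 4), (1))
        H3 returns [((260, 4), (1))]
      branch[2] choose=6:
        H0 returns (390, 4)
        H1 returns (390, 4)
        H2 returns ((390, 4), (1))
        H3 returns [((390, 4), (1))]
  branch[2] choose=2:
    tell(1) @ H2 ⇒ log+=1
    choose[4, 4, 6] @ H3
      branch[0] choose=4:
        H0 returns (260, 4)
        H1 returns (260, 4)
        H2 returns ((260, 4), (1))
        H3 returns [((260, 4), (1))]
      branch[1] choose=4:
        H0 returns (260, 4)
        H1 returns (260, 4)
        H2 returns ((260, 4), (1))
        H3 returns [((260, 4), (1))]
      branch[2] choose=6:
        H0 returns (390, 4)
        H1 returns (390, 4)
        H2 returns ((390, 4), (1))
        H3 returns [((390, 4), (1))]
= [((260, 4), (1)), ((260, 4), (1)), ((390, 4), (1)), ((260, 4), (1)), ((260, 4), (1)), ((390, 4), (1)), ((260, 4), (1)), ((260, 4), (1)), ((390, 4), (1))]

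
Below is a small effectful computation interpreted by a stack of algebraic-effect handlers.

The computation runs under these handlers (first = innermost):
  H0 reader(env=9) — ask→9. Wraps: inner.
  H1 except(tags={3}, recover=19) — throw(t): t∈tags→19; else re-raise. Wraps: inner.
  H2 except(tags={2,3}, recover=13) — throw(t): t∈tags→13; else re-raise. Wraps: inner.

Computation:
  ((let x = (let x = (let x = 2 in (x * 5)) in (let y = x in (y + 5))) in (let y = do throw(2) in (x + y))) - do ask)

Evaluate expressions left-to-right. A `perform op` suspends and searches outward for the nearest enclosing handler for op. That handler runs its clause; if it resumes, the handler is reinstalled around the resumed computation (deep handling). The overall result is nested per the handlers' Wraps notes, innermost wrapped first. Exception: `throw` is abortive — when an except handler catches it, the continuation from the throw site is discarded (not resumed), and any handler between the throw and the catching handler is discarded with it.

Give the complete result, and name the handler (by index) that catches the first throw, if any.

Answer: 13 ; first throw caught by: H2

Step-by-step:
throw(2) @ H1 re-raised
throw(2) @ H2 caught ⇒ 13
= 13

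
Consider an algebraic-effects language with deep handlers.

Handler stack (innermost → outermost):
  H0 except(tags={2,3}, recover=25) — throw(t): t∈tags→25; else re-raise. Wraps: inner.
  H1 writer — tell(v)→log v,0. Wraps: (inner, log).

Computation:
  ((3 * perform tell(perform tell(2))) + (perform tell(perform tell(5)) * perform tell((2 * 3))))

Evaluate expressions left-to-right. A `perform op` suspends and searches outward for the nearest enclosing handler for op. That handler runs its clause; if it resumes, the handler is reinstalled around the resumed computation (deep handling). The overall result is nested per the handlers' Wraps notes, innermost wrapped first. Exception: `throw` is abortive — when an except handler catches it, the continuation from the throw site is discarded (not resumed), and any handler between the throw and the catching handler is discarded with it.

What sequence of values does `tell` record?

Answer: (2, 0, 5, 0, 6)

Working:
tell(2) @ H1 ⇒ log+=2
tell(0) @ H1 ⇒ log+=0
tell(5) @ H1 ⇒ log+=5
tell(0) @ H1 ⇒ log+=0
tell(6) @ H1 ⇒ log+=6
H0 returns 0
H1 returns (0, (2, 0, 5, 0, 6))
= (0, (2, 0, 5, 0, 6))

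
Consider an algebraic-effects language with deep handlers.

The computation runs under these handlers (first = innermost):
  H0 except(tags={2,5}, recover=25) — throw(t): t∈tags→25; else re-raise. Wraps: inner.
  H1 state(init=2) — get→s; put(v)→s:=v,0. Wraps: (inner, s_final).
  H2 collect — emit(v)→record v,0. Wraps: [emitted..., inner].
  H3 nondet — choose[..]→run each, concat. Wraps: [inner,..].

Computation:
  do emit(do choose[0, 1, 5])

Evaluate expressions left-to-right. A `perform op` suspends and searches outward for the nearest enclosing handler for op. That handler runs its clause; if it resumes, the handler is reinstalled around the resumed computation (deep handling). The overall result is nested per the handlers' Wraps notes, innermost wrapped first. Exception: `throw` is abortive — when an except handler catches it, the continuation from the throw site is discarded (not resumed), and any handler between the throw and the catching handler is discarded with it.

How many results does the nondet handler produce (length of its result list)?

Evaluation trace:
choose[0, 1, 5] @ H3
  branch[0] choose=0:
    emit(0) @ H2 ⇒ out+=0
    H0 returns 0
    H1 returns (0, 2)
    H2 returns [0, (0, 2)]
    H3 returns [[0, (0, 2)]]
  branch[1] choose=1:
    emit(1) @ H2 ⇒ out+=1
    H0 returns 0
    H1 returns (0, 2)
    H2 returns [1, (0, 2)]
    H3 returns [[1, (0, 2)]]
  branch[2] choose=5:
    emit(5) @ H2 ⇒ out+=5
    H0 returns 0
    H1 returns (0, 2)
    H2 returns [5, (0, 2)]
    H3 returns [[5, (0, 2)]]
= [[0, (0, 2)], [1, (0, 2)], [5, (0, 2)]]

Answer: 3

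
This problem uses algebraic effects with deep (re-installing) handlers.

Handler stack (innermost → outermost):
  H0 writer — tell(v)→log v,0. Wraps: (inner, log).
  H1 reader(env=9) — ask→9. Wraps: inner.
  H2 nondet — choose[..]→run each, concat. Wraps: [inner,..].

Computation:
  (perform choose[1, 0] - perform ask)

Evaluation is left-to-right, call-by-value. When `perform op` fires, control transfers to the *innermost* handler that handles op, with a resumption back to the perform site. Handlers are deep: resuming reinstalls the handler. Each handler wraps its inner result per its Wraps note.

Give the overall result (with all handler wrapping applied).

Answer: [(-8, ()), (-9, ())]

Evaluation trace:
choose[1, 0] @ H2
  branch[0] choose=1:
    ask @ H1 ⇒ 9
    H0 returns (-8, ())
    H1 returns (-8, ())
    H2 returns [(-8, ())]
  branch[1] choose=0:
    ask @ H1 ⇒ 9
    H0 returns (-9, ())
    H1 returns (-9, ())
    H2 returns [(-9, ())]
= [(-8, ()), (-9, ())]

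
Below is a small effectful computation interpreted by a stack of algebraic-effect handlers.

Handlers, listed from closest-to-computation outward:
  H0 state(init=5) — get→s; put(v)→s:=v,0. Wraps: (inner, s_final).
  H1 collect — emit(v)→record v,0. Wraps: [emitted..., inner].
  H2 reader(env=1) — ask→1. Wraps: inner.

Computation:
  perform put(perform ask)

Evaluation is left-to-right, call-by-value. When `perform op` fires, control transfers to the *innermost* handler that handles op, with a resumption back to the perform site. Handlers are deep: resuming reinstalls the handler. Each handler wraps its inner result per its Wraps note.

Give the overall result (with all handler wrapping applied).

Evaluation trace:
ask @ H2 ⇒ 1
put(1) @ H0 ⇒ s:=1
H0 returns (0, 1)
H1 returns [(0, 1)]
H2 returns [(0, 1)]
= [(0, 1)]

Answer: [(0, 1)]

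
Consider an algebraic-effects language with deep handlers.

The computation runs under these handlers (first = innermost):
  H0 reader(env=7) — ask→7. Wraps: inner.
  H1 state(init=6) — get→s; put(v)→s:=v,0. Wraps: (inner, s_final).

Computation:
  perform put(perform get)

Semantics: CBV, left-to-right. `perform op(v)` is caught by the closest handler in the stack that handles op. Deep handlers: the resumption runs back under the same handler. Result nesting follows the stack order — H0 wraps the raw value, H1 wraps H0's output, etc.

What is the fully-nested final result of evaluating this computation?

Answer: (0, 6)

Working:
get @ H1 ⇒ 6
put(6) @ H1 ⇒ s:=6
H0 returns 0
H1 returns (0, 6)
= (0, 6)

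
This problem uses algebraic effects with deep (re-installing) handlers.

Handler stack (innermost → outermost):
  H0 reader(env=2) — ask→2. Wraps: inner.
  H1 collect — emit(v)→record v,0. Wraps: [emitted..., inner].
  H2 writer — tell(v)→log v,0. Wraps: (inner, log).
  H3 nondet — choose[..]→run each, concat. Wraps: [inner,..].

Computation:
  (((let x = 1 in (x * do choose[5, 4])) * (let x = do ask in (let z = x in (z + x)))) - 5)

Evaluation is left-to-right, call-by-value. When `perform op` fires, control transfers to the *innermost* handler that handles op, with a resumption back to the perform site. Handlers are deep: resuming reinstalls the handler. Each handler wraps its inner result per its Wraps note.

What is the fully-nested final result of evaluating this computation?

Answer: [([15], ()), ([11], ())]

Evaluation trace:
choose[5, 4] @ H3
  branch[0] choose=5:
    ask @ H0 ⇒ 2
    H0 returns 15
    H1 returns [15]
    H2 returns ([15], ())
    H3 returns [([15], ())]
  branch[1] choose=4:
    ask @ H0 ⇒ 2
    H0 returns 11
    H1 returns [11]
    H2 returns ([11], ())
    H3 returns [([11], ())]
= [([15], ()), ([11], ())]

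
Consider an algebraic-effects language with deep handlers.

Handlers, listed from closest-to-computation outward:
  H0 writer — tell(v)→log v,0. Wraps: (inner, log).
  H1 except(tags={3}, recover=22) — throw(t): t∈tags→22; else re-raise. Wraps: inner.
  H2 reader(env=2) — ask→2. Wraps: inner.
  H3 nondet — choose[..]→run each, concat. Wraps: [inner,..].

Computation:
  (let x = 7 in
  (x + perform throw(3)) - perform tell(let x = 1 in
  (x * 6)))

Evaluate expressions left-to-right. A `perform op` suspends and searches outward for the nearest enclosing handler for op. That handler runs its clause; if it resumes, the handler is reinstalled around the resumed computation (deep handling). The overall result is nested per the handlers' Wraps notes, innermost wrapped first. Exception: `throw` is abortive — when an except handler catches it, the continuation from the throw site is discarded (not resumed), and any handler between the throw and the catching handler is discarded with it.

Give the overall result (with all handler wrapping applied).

Evaluation trace:
throw(3) @ H1 caught ⇒ 22
H2 returns 22
H3 returns [22]
= [22]

Answer: [22]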